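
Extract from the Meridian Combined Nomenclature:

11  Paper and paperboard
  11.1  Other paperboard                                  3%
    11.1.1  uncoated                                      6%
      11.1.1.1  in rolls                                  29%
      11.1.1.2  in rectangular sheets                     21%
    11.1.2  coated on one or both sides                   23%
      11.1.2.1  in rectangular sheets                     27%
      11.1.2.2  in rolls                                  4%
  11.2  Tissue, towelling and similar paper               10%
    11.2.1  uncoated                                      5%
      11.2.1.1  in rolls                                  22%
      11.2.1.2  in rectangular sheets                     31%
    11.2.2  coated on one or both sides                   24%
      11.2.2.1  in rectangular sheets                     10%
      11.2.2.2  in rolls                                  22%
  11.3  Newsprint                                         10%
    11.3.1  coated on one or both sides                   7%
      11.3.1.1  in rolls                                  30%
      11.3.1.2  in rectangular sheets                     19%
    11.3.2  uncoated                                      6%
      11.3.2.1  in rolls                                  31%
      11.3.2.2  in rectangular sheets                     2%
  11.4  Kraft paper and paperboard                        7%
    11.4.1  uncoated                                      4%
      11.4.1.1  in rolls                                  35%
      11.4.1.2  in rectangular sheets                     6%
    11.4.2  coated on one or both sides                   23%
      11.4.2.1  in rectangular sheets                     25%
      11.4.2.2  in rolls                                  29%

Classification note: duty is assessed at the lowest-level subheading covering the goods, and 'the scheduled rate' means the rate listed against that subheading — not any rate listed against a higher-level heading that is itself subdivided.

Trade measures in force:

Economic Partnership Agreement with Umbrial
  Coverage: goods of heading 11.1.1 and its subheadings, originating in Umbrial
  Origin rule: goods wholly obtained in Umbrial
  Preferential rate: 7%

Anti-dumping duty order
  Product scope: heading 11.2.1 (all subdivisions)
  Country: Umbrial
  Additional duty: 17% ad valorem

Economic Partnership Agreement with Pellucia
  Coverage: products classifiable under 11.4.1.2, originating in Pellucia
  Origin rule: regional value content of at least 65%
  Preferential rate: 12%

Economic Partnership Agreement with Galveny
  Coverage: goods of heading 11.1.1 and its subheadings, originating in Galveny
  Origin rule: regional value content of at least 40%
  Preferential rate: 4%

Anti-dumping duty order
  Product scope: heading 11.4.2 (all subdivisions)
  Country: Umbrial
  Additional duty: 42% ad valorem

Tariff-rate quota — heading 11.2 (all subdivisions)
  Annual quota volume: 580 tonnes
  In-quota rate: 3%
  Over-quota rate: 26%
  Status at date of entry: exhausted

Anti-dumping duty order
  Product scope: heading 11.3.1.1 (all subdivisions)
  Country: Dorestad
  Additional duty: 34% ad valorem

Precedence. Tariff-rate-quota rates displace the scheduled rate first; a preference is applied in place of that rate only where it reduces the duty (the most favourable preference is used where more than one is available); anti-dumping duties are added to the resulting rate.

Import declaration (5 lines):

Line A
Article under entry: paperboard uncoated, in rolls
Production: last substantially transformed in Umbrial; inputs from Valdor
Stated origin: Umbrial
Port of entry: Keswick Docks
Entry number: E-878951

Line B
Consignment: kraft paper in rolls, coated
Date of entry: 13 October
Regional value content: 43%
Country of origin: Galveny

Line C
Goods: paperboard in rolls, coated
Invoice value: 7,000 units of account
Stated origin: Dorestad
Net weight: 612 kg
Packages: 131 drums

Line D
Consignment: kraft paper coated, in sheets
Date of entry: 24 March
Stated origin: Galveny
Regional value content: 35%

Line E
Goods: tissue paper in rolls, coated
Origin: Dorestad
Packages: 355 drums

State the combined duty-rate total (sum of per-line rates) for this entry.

113%

Line A: paperboard → 11.1; uncoated → 11.1.1; in rolls → 11.1.1.1. Scheduled 29%. Umbrial agreement on 11.1.1: not wholly obtained. → 29%.
Line B: kraft paper → 11.4; coated → 11.4.2; in rolls → 11.4.2.2. Scheduled 29%. Galveny agreement on 11.1.1: 11.4.2.2 not covered. → 29%.
Line C: paperboard → 11.1; coated → 11.1.2; in rolls → 11.1.2.2. Scheduled 4%. No special measure applies. → 4%.
Line D: kraft paper → 11.4; coated → 11.4.2; in sheets → 11.4.2.1. Scheduled 25%. Galveny agreement on 11.1.1: 11.4.2.1 not covered. → 25%.
Line E: tissue paper → 11.2; coated → 11.2.2; in rolls → 11.2.2.2. Scheduled 22%. quota on 11.2 exhausted → over-quota 26%. → 26%.
Sum: 29% + 29% + 4% + 25% + 26% = 113%.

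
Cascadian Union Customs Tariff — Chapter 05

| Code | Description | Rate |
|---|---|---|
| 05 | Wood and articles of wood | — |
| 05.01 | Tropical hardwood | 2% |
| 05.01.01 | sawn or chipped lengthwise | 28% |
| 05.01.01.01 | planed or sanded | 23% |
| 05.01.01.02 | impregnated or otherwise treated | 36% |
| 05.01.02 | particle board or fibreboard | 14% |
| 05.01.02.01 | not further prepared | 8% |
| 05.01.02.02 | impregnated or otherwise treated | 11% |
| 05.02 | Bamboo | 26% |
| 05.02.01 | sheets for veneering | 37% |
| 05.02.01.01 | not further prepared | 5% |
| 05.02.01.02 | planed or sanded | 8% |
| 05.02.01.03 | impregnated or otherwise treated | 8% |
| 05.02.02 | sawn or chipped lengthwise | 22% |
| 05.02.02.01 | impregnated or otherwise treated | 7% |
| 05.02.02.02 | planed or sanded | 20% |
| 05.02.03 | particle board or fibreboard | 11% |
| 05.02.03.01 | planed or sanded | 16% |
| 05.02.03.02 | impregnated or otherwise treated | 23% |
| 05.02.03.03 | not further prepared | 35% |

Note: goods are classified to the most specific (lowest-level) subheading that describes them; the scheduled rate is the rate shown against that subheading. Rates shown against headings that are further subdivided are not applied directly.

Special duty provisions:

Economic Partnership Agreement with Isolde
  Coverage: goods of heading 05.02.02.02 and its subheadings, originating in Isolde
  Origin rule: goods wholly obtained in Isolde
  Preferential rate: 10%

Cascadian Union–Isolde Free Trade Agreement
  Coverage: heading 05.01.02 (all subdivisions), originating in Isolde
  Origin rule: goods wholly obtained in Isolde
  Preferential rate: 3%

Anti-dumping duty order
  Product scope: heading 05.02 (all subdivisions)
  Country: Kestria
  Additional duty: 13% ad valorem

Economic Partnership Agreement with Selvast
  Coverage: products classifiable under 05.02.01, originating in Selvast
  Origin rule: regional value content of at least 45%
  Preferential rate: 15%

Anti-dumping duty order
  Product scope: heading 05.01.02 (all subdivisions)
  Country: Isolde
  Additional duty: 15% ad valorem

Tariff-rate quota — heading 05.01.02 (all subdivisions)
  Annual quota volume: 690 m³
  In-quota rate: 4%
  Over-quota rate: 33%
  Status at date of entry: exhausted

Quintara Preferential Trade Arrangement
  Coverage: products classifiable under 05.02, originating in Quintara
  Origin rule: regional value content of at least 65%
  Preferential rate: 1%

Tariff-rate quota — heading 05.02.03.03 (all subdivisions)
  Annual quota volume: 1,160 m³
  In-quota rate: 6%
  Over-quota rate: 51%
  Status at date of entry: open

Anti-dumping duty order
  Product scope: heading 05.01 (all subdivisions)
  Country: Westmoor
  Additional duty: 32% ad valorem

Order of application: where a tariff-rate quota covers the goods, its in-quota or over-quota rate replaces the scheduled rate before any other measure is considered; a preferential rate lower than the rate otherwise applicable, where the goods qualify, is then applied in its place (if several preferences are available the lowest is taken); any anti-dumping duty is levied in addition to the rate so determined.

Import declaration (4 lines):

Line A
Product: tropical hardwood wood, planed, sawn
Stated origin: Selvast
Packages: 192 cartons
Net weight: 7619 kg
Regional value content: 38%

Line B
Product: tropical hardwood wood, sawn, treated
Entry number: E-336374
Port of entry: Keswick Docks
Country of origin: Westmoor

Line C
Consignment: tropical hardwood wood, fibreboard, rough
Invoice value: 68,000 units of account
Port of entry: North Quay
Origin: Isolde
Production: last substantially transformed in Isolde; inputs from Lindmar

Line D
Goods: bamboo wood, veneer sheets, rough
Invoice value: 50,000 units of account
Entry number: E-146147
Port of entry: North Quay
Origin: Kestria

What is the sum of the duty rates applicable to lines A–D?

157%

Line A: tropical hardwood → 05.01; sawn → 05.01.01; planed → 05.01.01.01. Scheduled 23%. Selvast agreement on 05.02.01: 05.01.01.01 not covered. → 23%.
Line B: tropical hardwood → 05.01; sawn → 05.01.01; treated → 05.01.01.02. Scheduled 36%. anti-dumping (Westmoor, 05.01): +32%; total 36% + 32% = 68%. → 68%.
Line C: tropical hardwood → 05.01; fibreboard → 05.01.02; rough → 05.01.02.01. Scheduled 8%. quota on 05.01.02 exhausted → over-quota 33%; Isolde agreement on 05.02.02.02: 05.01.02.01 not covered; Isolde agreement on 05.01.02: not wholly obtained; anti-dumping (Isolde, 05.01.02): +15%; total 33% + 15% = 48%. → 48%.
Line D: bamboo → 05.02; veneer sheets → 05.02.01; rough → 05.02.01.01. Scheduled 5%. anti-dumping (Kestria, 05.02): +13%; total 5% + 13% = 18%. → 18%.
Sum: 23% + 68% + 48% + 18% = 157%.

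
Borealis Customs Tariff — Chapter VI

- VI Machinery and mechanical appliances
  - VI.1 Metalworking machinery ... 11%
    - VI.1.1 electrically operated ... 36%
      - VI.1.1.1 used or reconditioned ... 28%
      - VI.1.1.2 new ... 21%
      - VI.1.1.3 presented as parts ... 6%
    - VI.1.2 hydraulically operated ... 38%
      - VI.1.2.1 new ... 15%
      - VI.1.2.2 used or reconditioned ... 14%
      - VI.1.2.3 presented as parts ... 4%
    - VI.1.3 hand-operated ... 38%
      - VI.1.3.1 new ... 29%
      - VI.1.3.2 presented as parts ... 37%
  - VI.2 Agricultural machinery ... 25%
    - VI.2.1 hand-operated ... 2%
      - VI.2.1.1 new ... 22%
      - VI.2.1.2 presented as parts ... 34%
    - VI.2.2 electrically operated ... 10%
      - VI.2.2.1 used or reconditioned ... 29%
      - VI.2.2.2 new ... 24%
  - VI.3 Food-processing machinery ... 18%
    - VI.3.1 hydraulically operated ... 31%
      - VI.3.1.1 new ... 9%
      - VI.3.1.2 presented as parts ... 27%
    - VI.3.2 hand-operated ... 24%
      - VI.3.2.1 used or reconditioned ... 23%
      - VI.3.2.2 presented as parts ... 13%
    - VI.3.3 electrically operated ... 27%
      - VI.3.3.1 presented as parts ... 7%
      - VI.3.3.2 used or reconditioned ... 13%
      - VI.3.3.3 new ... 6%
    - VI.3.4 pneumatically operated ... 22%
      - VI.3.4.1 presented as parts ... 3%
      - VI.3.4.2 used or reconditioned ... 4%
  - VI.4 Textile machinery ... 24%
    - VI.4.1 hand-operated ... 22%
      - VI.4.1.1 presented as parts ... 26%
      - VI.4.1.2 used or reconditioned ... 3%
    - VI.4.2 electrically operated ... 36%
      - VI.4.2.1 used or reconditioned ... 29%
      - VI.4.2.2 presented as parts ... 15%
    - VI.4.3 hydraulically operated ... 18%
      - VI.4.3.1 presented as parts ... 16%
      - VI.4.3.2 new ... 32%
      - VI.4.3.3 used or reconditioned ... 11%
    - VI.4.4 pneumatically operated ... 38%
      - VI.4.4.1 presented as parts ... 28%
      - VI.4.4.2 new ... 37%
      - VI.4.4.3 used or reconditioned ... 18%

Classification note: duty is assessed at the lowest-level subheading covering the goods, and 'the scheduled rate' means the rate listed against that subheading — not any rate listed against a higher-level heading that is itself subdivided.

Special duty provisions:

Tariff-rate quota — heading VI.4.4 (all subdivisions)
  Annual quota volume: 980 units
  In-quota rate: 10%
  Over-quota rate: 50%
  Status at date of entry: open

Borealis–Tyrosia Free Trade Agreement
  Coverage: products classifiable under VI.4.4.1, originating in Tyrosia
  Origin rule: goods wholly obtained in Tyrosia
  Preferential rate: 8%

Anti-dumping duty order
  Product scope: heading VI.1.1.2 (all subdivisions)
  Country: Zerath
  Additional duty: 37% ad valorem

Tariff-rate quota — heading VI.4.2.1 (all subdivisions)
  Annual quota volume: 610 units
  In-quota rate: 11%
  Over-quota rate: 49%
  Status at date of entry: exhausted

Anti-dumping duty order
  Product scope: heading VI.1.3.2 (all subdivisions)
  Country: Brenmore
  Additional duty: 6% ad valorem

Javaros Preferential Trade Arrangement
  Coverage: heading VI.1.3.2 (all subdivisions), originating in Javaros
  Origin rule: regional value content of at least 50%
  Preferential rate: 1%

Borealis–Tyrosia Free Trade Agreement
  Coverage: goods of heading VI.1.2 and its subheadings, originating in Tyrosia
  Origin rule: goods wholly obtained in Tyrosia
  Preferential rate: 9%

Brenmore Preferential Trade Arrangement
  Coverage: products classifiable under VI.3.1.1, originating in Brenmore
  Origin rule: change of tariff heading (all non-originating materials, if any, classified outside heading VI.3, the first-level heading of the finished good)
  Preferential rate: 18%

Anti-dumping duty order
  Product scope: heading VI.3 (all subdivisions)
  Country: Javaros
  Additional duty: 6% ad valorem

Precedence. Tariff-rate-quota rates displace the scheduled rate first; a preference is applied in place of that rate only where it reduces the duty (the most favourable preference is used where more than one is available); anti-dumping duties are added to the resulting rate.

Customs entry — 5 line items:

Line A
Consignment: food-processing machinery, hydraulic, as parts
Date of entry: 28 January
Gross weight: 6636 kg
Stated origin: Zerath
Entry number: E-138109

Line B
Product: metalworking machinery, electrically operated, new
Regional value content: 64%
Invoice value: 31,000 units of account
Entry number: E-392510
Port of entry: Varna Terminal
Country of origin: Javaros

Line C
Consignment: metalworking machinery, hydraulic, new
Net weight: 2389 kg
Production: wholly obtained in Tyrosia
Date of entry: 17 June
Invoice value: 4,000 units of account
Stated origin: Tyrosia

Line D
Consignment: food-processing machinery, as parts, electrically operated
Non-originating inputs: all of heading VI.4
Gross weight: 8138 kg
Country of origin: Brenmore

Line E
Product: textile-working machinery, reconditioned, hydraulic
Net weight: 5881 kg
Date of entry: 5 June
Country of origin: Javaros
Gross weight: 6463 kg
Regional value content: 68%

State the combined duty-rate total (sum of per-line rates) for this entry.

75%

Line A: food-processing → VI.3; hydraulic → VI.3.1; as parts → VI.3.1.2. Scheduled 27%. No special measure applies. → 27%.
Line B: metalworking → VI.1; electrically operated → VI.1.1; new → VI.1.1.2. Scheduled 21%. Javaros agreement on VI.1.3.2: VI.1.1.2 not covered. → 21%.
Line C: metalworking → VI.1; hydraulic → VI.1.2; new → VI.1.2.1. Scheduled 15%. Tyrosia agreement on VI.4.4.1: VI.1.2.1 not covered; Tyrosia agreement on VI.1.2: wholly obtained → 9% available; preferential 9%. → 9%.
Line D: food-processing → VI.3; electrically operated → VI.3.3; as parts → VI.3.3.1. Scheduled 7%. Brenmore agreement on VI.3.1.1: VI.3.3.1 not covered. → 7%.
Line E: textile-working → VI.4; hydraulic → VI.4.3; reconditioned → VI.4.3.3. Scheduled 11%. Javaros agreement on VI.1.3.2: VI.4.3.3 not covered. → 11%.
Sum: 27% + 21% + 9% + 7% + 11% = 75%.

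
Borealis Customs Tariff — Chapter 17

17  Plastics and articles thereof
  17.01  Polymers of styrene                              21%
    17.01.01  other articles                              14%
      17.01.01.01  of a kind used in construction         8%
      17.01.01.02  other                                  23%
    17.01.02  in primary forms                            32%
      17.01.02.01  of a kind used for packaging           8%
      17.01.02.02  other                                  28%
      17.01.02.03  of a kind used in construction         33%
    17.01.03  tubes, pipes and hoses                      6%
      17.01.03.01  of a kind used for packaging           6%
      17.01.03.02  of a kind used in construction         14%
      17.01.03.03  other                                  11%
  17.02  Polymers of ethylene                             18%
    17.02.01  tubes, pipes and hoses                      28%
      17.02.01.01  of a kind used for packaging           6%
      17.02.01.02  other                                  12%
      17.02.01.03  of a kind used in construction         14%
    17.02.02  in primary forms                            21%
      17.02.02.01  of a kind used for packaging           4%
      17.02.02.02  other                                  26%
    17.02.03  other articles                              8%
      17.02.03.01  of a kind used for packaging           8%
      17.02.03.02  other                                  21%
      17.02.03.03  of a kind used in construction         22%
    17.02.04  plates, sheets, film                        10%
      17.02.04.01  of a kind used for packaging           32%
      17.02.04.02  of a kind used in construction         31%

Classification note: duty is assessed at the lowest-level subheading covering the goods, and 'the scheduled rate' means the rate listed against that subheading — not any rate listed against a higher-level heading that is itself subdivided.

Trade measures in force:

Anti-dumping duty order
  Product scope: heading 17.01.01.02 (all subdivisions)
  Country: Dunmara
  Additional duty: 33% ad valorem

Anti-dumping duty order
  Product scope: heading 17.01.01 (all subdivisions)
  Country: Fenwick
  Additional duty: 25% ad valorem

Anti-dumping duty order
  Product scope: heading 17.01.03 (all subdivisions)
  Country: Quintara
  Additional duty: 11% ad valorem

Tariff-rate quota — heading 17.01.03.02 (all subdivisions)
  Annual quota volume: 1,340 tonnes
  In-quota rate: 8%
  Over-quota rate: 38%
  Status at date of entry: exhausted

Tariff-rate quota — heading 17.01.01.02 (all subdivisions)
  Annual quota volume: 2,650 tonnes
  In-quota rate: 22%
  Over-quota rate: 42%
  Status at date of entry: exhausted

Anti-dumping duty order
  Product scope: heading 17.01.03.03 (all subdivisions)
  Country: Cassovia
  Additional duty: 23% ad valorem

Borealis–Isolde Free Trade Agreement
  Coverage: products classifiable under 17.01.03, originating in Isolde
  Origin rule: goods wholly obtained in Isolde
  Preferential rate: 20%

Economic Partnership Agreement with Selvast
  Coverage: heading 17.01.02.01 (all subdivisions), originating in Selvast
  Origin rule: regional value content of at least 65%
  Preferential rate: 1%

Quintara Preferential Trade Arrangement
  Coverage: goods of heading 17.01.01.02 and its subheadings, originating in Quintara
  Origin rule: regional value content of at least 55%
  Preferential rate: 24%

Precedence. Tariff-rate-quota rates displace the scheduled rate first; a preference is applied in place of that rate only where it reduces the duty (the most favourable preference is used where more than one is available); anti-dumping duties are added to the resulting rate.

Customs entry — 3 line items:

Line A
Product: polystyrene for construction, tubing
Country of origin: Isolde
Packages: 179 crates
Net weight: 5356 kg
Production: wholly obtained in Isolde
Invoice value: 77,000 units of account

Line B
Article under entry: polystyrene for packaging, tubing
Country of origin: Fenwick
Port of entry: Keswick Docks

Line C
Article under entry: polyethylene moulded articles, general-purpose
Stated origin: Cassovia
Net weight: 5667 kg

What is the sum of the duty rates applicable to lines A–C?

47%

Line A: polystyrene → 17.01; tubing → 17.01.03; for construction → 17.01.03.02. Scheduled 14%. quota on 17.01.03.02 exhausted → over-quota 38%; Isolde agreement on 17.01.03: wholly obtained → 20% available; preferential 20%. → 20%.
Line B: polystyrene → 17.01; tubing → 17.01.03; for packaging → 17.01.03.01. Scheduled 6%. No special measure applies. → 6%.
Line C: polyethylene → 17.02; moulded articles → 17.02.03; general-purpose → 17.02.03.02. Scheduled 21%. No special measure applies. → 21%.
Sum: 20% + 6% + 21% = 47%.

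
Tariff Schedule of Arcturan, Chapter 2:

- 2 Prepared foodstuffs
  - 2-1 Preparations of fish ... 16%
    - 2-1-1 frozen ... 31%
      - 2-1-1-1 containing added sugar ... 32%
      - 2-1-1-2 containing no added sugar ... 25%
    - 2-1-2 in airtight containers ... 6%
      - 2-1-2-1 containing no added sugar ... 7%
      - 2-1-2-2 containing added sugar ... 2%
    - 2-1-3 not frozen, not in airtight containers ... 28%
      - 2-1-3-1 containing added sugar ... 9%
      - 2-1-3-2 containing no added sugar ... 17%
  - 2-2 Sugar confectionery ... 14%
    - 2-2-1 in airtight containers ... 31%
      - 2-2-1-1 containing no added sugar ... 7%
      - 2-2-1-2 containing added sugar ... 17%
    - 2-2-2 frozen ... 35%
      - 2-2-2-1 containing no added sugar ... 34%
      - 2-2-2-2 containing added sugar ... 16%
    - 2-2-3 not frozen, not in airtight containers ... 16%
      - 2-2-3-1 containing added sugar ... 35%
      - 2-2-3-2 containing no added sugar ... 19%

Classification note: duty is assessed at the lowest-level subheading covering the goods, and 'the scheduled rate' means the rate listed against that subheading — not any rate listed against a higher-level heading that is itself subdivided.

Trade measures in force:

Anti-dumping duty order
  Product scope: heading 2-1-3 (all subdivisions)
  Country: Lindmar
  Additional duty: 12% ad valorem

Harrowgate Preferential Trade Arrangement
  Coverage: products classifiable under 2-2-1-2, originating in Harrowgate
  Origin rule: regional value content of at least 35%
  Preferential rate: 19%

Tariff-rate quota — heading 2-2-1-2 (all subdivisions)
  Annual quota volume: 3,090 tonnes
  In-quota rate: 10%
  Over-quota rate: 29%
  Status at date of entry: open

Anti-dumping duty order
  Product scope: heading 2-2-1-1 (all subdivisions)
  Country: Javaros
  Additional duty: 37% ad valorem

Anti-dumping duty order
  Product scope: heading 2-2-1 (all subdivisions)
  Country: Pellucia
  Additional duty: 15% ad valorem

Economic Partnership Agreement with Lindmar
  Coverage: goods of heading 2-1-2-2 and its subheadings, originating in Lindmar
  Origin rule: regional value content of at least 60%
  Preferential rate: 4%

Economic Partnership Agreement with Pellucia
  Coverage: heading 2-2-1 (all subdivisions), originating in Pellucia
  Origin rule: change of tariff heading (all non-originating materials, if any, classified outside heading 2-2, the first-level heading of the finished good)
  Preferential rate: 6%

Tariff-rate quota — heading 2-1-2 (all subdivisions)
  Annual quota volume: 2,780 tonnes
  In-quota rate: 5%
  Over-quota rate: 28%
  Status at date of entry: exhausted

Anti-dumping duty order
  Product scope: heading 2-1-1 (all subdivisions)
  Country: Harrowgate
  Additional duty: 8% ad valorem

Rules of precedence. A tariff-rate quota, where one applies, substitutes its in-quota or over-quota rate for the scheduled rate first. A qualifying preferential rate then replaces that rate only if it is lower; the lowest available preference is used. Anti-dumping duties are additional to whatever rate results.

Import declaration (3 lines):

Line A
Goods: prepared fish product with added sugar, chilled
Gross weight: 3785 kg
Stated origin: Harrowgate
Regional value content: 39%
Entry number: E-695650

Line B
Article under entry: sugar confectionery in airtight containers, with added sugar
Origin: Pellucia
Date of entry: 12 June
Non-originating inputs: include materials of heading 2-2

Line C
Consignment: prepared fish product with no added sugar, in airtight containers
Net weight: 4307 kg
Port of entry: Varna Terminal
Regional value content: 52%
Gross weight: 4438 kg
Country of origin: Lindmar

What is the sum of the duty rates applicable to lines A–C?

Line A: prepared fish product → 2-1; chilled → 2-1-3; with added sugar → 2-1-3-1. Scheduled 9%. Harrowgate agreement on 2-2-1-2: 2-1-3-1 not covered. → 9%.
Line B: sugar confectionery → 2-2; in airtight containers → 2-2-1; with added sugar → 2-2-1-2. Scheduled 17%. quota on 2-2-1-2 open → in-quota 10%; Pellucia agreement on 2-2-1: CTH not met; anti-dumping (Pellucia, 2-2-1): +15%; total 10% + 15% = 25%. → 25%.
Line C: prepared fish product → 2-1; in airtight containers → 2-1-2; with no added sugar → 2-1-2-1. Scheduled 7%. quota on 2-1-2 exhausted → over-quota 28%; Lindmar agreement on 2-1-2-2: 2-1-2-1 not covered. → 28%.
Sum: 9% + 25% + 28% = 62%.

62%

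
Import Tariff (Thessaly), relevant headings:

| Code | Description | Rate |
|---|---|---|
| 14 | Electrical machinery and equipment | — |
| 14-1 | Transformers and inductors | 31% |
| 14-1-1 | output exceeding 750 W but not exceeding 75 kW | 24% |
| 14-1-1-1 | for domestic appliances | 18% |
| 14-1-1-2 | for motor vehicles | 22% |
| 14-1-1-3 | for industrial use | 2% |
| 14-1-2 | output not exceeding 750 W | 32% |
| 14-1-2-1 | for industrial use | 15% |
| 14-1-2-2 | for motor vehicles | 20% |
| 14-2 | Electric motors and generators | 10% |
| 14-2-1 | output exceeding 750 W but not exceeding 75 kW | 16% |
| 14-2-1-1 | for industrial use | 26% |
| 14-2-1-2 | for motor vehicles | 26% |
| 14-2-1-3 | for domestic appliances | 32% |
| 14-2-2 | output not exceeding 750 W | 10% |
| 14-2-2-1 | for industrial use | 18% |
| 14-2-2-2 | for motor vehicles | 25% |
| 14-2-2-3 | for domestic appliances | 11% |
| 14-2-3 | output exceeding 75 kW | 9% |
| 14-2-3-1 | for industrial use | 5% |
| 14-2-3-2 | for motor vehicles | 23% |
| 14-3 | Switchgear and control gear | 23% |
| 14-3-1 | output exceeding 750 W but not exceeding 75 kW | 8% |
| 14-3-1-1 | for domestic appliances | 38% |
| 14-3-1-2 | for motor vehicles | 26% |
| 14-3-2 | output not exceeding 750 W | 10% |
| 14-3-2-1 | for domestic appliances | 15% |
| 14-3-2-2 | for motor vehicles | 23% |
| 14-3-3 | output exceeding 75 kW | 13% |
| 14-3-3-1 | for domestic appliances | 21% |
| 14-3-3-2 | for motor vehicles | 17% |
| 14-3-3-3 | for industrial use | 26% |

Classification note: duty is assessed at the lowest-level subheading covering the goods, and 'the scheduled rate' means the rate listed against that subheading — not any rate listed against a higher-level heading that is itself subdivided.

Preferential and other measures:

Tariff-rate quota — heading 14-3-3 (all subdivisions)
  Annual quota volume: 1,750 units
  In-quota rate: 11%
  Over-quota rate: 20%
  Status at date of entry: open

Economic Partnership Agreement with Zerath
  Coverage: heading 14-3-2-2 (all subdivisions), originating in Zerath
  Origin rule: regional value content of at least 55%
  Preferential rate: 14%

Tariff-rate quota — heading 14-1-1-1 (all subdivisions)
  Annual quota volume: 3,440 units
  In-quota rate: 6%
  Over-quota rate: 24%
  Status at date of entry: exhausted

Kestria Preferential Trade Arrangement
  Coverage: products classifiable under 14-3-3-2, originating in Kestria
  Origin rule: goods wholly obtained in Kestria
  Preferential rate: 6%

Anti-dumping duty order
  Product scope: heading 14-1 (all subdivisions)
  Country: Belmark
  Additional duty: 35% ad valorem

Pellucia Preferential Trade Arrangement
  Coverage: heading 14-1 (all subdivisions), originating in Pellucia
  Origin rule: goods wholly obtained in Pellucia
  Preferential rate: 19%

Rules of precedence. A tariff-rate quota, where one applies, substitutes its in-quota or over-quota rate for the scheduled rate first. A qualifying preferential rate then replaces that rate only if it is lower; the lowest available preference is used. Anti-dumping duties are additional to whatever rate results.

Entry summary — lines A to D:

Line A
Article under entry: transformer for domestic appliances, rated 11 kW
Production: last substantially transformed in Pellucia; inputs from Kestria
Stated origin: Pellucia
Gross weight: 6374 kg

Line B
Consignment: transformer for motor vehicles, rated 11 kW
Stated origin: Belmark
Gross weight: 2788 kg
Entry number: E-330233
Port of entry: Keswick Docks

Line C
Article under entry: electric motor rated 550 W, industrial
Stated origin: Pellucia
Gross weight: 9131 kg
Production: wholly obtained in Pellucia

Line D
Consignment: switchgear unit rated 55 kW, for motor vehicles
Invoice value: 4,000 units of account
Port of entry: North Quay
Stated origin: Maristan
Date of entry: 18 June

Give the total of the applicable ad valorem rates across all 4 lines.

125%

Line A: transformer → 14-1; rated 11 kW → 14-1-1; for domestic appliances → 14-1-1-1. Scheduled 18%. quota on 14-1-1-1 exhausted → over-quota 24%; Pellucia agreement on 14-1: not wholly obtained. → 24%.
Line B: transformer → 14-1; rated 11 kW → 14-1-1; for motor vehicles → 14-1-1-2. Scheduled 22%. anti-dumping (Belmark, 14-1): +35%; total 22% + 35% = 57%. → 57%.
Line C: electric motor → 14-2; rated 550 W → 14-2-2; industrial → 14-2-2-1. Scheduled 18%. Pellucia agreement on 14-1: 14-2-2-1 not covered. → 18%.
Line D: switchgear unit → 14-3; rated 55 kW → 14-3-1; for motor vehicles → 14-3-1-2. Scheduled 26%. No special measure applies. → 26%.
Sum: 24% + 57% + 18% + 26% = 125%.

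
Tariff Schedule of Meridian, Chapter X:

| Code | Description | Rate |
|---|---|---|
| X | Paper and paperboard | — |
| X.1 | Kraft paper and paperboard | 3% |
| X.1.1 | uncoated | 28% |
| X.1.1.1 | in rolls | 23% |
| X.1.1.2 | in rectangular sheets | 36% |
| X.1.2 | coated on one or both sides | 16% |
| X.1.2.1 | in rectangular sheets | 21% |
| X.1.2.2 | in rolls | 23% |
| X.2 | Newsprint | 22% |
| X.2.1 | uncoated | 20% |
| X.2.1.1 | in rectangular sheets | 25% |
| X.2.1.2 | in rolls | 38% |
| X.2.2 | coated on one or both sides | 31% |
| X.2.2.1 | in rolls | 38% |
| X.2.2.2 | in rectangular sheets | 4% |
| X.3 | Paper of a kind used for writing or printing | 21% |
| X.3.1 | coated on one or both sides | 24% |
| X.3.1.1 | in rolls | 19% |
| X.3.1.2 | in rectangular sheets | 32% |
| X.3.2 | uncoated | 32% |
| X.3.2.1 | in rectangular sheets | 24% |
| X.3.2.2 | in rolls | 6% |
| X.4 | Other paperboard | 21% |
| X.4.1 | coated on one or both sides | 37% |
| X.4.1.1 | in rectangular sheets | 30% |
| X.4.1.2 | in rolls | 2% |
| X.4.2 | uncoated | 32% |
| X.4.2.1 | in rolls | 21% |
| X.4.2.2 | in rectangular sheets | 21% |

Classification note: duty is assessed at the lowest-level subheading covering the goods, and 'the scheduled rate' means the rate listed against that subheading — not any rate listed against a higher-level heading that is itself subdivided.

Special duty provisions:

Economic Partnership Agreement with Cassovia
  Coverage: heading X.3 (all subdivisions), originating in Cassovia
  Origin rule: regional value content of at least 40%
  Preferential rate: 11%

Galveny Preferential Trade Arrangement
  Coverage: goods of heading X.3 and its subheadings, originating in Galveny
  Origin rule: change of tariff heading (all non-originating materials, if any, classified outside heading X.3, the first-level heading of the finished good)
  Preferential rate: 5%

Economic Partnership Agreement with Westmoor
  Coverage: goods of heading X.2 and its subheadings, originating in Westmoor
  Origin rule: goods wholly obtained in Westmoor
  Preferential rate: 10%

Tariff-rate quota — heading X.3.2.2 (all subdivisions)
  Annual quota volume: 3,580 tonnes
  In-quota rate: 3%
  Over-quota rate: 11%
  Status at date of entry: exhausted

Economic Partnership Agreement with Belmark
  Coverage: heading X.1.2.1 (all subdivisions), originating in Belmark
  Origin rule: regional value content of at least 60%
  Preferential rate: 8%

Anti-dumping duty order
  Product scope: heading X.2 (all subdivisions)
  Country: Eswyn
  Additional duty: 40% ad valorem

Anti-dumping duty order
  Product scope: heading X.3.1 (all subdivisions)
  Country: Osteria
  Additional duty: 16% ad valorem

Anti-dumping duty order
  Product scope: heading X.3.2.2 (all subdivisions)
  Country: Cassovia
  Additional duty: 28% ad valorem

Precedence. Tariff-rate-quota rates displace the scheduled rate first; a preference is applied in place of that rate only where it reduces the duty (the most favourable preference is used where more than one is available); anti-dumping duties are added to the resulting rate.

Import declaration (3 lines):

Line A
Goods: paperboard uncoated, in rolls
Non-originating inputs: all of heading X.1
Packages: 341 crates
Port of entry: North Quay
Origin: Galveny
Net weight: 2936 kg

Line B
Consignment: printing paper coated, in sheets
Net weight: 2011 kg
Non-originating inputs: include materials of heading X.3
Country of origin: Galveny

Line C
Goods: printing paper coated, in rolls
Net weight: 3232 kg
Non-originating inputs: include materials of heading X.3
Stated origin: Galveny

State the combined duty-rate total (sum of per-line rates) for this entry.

Line A: paperboard → X.4; uncoated → X.4.2; in rolls → X.4.2.1. Scheduled 21%. Galveny agreement on X.3: X.4.2.1 not covered. → 21%.
Line B: printing paper → X.3; coated → X.3.1; in sheets → X.3.1.2. Scheduled 32%. Galveny agreement on X.3: CTH not met. → 32%.
Line C: printing paper → X.3; coated → X.3.1; in rolls → X.3.1.1. Scheduled 19%. Galveny agreement on X.3: CTH not met. → 19%.
Sum: 21% + 32% + 19% = 72%.

72%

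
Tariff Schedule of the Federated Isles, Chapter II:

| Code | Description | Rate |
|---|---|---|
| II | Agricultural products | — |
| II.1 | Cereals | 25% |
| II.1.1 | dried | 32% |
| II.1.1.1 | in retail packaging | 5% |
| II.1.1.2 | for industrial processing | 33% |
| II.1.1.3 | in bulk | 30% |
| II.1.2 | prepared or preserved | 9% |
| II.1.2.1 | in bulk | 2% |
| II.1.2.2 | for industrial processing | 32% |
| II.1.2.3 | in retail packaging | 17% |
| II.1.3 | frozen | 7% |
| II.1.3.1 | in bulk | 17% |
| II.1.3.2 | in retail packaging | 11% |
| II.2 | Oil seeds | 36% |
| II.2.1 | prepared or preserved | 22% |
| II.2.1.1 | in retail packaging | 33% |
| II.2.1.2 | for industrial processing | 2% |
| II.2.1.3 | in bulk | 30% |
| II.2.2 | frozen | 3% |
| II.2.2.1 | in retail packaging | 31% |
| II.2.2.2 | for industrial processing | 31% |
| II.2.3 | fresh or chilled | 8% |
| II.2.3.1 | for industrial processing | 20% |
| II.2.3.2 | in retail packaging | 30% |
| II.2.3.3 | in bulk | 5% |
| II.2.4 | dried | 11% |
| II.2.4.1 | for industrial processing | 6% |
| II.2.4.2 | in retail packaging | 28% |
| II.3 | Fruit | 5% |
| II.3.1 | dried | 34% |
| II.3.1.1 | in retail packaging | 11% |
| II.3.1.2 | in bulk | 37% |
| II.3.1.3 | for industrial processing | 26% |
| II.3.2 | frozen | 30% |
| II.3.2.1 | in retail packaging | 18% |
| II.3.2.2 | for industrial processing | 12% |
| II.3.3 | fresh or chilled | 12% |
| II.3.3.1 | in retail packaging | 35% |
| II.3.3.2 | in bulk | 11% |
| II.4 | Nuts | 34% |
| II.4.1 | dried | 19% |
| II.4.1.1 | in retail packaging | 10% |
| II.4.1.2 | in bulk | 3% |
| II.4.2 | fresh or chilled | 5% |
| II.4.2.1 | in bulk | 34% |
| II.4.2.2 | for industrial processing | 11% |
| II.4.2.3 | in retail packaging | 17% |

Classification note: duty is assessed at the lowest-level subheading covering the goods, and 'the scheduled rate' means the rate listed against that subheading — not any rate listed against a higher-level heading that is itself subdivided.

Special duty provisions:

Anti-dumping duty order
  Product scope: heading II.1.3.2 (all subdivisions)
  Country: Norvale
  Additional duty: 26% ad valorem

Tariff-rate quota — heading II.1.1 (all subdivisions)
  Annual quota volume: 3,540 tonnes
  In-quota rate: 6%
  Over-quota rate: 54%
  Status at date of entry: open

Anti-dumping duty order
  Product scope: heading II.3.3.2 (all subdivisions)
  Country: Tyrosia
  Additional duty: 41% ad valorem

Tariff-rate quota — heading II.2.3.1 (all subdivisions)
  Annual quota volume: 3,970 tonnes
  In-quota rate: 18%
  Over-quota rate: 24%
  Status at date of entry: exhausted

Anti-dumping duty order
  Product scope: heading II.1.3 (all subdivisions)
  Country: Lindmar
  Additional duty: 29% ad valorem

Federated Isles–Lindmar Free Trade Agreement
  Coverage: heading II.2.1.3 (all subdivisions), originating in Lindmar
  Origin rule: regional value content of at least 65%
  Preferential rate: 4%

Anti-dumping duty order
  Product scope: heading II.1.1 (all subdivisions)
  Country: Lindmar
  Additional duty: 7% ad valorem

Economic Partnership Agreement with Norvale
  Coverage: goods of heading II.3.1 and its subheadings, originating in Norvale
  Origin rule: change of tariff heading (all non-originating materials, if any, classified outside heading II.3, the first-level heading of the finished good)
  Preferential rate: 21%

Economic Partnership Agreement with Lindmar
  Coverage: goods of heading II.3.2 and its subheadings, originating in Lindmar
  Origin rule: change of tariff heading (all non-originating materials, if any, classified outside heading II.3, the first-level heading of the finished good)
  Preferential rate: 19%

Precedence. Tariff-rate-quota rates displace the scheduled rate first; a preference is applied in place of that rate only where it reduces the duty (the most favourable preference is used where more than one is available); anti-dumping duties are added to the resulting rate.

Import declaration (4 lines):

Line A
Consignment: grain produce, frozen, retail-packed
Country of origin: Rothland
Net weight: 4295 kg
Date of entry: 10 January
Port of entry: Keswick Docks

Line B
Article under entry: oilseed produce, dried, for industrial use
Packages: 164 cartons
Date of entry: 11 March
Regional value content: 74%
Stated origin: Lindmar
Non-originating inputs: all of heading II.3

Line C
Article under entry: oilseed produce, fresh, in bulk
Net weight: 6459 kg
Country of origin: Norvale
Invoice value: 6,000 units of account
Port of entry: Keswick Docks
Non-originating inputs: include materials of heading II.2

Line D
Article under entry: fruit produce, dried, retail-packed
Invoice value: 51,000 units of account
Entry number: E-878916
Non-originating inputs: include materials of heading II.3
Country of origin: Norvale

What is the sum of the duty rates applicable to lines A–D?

Line A: grain → II.1; frozen → II.1.3; retail-packed → II.1.3.2. Scheduled 11%. No special measure applies. → 11%.
Line B: oilseed → II.2; dried → II.2.4; for industrial use → II.2.4.1. Scheduled 6%. Lindmar agreement on II.2.1.3: II.2.4.1 not covered; Lindmar agreement on II.3.2: II.2.4.1 not covered. → 6%.
Line C: oilseed → II.2; fresh → II.2.3; in bulk → II.2.3.3. Scheduled 5%. Norvale agreement on II.3.1: II.2.3.3 not covered. → 5%.
Line D: fruit → II.3; dried → II.3.1; retail-packed → II.3.1.1. Scheduled 11%. Norvale agreement on II.3.1: CTH not met. → 11%.
Sum: 11% + 6% + 5% + 11% = 33%.

33%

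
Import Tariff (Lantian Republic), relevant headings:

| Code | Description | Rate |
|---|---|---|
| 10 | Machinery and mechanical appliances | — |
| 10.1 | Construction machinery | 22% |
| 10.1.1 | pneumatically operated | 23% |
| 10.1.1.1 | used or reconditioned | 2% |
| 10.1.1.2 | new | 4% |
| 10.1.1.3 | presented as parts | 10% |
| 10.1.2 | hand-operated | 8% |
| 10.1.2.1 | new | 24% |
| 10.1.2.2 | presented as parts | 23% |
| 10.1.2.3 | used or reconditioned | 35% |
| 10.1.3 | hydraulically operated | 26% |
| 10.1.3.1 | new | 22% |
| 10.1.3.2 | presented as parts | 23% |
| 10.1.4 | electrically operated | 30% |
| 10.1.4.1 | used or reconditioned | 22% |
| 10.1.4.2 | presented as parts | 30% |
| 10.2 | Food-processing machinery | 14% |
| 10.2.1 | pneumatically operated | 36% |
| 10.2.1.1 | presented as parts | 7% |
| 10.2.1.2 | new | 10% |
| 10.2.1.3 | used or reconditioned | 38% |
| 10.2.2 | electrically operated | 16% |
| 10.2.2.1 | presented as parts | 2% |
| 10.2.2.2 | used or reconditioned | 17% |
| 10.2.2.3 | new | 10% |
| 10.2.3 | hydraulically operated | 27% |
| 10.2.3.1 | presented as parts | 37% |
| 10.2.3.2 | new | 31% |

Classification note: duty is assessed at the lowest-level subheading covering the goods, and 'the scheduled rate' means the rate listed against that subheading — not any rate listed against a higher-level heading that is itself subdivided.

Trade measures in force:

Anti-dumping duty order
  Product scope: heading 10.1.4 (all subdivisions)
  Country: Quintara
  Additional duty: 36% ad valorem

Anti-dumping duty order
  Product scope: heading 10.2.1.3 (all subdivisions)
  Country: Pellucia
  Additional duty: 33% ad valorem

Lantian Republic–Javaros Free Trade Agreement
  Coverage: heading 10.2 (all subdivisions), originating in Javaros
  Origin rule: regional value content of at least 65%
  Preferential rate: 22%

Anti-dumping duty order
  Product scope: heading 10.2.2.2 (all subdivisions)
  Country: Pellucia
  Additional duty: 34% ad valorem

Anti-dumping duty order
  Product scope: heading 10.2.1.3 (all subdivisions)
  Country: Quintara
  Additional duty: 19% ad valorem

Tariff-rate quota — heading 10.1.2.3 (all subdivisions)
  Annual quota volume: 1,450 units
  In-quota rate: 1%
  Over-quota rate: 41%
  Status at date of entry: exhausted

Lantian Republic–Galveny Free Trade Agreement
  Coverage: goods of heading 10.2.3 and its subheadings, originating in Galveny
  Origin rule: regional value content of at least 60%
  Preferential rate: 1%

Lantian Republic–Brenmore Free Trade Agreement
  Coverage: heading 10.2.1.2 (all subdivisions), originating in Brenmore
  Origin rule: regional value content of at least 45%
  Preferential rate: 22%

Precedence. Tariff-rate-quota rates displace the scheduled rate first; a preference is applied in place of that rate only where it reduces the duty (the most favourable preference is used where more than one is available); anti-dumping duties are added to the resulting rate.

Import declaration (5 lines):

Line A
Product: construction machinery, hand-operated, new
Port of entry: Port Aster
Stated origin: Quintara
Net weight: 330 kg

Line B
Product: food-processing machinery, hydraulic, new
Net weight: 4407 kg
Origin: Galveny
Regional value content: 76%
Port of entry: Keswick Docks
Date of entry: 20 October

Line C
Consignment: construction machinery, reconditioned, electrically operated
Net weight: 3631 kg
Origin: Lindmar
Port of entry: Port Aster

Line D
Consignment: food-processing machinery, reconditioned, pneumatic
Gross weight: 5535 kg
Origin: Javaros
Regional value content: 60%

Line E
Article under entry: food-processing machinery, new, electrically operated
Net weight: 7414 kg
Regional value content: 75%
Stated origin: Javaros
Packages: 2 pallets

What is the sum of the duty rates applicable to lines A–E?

Line A: construction → 10.1; hand-operated → 10.1.2; new → 10.1.2.1. Scheduled 24%. No special measure applies. → 24%.
Line B: food-processing → 10.2; hydraulic → 10.2.3; new → 10.2.3.2. Scheduled 31%. Galveny agreement on 10.2.3: RVC ≥ 60% → 1% available; preferential 1%. → 1%.
Line C: construction → 10.1; electrically operated → 10.1.4; reconditioned → 10.1.4.1. Scheduled 22%. No special measure applies. → 22%.
Line D: food-processing → 10.2; pneumatic → 10.2.1; reconditioned → 10.2.1.3. Scheduled 38%. Javaros agreement on 10.2: RVC < 65%. → 38%.
Line E: food-processing → 10.2; electrically operated → 10.2.2; new → 10.2.2.3. Scheduled 10%. Javaros agreement on 10.2: RVC ≥ 65% → 22% available; preference 22% not lower than 10% → no reduction. → 10%.
Sum: 24% + 1% + 22% + 38% + 10% = 95%.

95%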